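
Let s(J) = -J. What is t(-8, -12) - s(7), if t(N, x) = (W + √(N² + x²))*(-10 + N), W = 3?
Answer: -47 - 72*√13 ≈ -306.60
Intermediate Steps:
t(N, x) = (-10 + N)*(3 + √(N² + x²)) (t(N, x) = (3 + √(N² + x²))*(-10 + N) = (-10 + N)*(3 + √(N² + x²)))
t(-8, -12) - s(7) = (-30 - 10*√((-8)² + (-12)²) + 3*(-8) - 8*√((-8)² + (-12)²)) - (-1)*7 = (-30 - 10*√(64 + 144) - 24 - 8*√(64 + 144)) - 1*(-7) = (-30 - 40*√13 - 24 - 32*√13) + 7 = (-54 - 72*√13) + 7 = -47 - 72*√13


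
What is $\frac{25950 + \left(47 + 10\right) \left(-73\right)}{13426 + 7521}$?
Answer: $\frac{21789}{20947} \approx 1.0402$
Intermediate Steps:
$\frac{25950 + \left(47 + 10\right) \left(-73\right)}{13426 + 7521} = \frac{25950 + 57 \left(-73\right)}{20947} = \left(25950 - 4161\right) \frac{1}{20947} = 21789 \cdot \frac{1}{20947} = \frac{21789}{20947}$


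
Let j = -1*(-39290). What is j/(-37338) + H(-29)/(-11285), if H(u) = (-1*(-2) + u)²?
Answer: -235303526/210679665 ≈ -1.1169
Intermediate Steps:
H(u) = (2 + u)²
j = 39290
j/(-37338) + H(-29)/(-11285) = 39290/(-37338) + (2 - 29)²/(-11285) = 39290*(-1/37338) + (-27)²*(-1/11285) = -19645/18669 + 729*(-1/11285) = -19645/18669 - 729/11285 = -235303526/210679665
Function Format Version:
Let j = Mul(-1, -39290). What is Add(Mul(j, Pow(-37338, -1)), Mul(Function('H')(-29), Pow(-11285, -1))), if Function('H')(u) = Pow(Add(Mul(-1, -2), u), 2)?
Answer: Rational(-235303526, 210679665) ≈ -1.1169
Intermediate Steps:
Function('H')(u) = Pow(Add(2, u), 2)
j = 39290
Add(Mul(j, Pow(-37338, -1)), Mul(Function('H')(-29), Pow(-11285, -1))) = Add(Mul(39290, Pow(-37338, -1)), Mul(Pow(Add(2, -29), 2), Pow(-11285, -1))) = Add(Mul(39290, Rational(-1, 37338)), Mul(Pow(-27, 2), Rational(-1, 11285))) = Add(Rational(-19645, 18669), Mul(729, Rational(-1, 11285))) = Add(Rational(-19645, 18669), Rational(-729, 11285)) = Rational(-235303526, 210679665)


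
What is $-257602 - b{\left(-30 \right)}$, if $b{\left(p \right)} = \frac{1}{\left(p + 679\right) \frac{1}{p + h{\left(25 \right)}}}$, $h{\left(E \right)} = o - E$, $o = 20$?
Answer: $- \frac{167183663}{649} \approx -2.576 \cdot 10^{5}$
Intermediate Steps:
$h{\left(E \right)} = 20 - E$
$b{\left(p \right)} = \frac{-5 + p}{679 + p}$ ($b{\left(p \right)} = \frac{1}{\left(p + 679\right) \frac{1}{p + \left(20 - 25\right)}} = \frac{1}{\left(679 + p\right) \frac{1}{p + \left(20 - 25\right)}} = \frac{1}{\left(679 + p\right) \frac{1}{p - 5}} = \frac{1}{\left(679 + p\right) \frac{1}{-5 + p}} = \frac{1}{\frac{1}{-5 + p} \left(679 + p\right)} = \frac{-5 + p}{679 + p}$)
$-257602 - b{\left(-30 \right)} = -257602 - \frac{-5 - 30}{679 - 30} = -257602 - \frac{1}{649} \left(-35\right) = -257602 - - \frac{35}{649} = -257602 + \frac{35}{649} = - \frac{167183663}{649}$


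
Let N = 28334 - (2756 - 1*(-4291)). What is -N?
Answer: -21287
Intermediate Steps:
N = 21287 (N = 28334 - (2756 + 4291) = 28334 - 1*7047 = 28334 - 7047 = 21287)
-N = -1*21287 = -21287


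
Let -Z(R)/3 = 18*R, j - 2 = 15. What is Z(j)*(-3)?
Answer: 2754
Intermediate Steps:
j = 17 (j = 2 + 15 = 17)
Z(R) = -54*R
Z(j)*(-3) = -54*17*(-3) = -918*(-3) = 2754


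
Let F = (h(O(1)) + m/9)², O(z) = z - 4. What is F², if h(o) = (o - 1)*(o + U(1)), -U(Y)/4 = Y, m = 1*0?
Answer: 614656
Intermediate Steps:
O(z) = -4 + z
m = 0
U(Y) = -4*Y
h(o) = (-1 + o)*(-4 + o) (h(o) = (o - 1)*(o - 4*1) = (-1 + o)*(o - 4) = (-1 + o)*(-4 + o))
F = 784 (F = ((4 + (-4 + 1)² - 5*(-4 + 1)) + 0/9)² = ((4 + (-3)² - 5*(-3)) + 0*(⅑))² = ((4 + 9 + 15) + 0)² = (28 + 0)² = 28² = 784)
F² = 784² = 614656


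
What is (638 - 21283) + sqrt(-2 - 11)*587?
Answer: -20645 + 587*I*sqrt(13) ≈ -20645.0 + 2116.5*I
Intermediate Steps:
(638 - 21283) + sqrt(-2 - 11)*587 = -20645 + sqrt(-13)*587 = -20645 + (I*sqrt(13))*587 = -20645 + 587*I*sqrt(13)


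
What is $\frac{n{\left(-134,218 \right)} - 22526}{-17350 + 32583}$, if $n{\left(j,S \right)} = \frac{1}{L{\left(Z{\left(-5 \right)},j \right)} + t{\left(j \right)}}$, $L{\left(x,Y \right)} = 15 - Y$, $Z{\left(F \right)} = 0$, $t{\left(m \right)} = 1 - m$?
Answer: $- \frac{6397383}{4326172} \approx -1.4788$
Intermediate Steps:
$n{\left(j,S \right)} = \frac{1}{16 - 2 j}$ ($n{\left(j,S \right)} = \frac{1}{\left(15 - j\right) - \left(-1 + j\right)} = \frac{1}{16 - 2 j}$)
$\frac{n{\left(-134,218 \right)} - 22526}{-17350 + 32583} = \frac{- \frac{1}{-16 + 2 \left(-134\right)} - 22526}{-17350 + 32583} = \frac{- \frac{1}{-16 - 268} - 22526}{15233} = \left(- \frac{1}{-284} - 22526\right) \frac{1}{15233} = \left(\left(-1\right) \left(- \frac{1}{284}\right) - 22526\right) \frac{1}{15233} = \left(\frac{1}{284} - 22526\right) \frac{1}{15233} = \left(- \frac{6397383}{284}\right) \frac{1}{15233} = - \frac{6397383}{4326172}$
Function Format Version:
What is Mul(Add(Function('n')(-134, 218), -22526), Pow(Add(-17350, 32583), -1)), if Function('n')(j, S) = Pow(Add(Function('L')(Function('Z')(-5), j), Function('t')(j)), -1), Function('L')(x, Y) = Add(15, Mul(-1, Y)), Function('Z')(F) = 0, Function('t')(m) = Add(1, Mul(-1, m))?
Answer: Rational(-6397383, 4326172) ≈ -1.4788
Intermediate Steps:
Function('n')(j, S) = Pow(Add(16, Mul(-2, j)), -1) (Function('n')(j, S) = Pow(Add(Add(15, Mul(-1, j)), Add(1, Mul(-1, j))), -1) = Pow(Add(16, Mul(-2, j)), -1))
Mul(Add(Function('n')(-134, 218), -22526), Pow(Add(-17350, 32583), -1)) = Mul(Add(Mul(-1, Pow(Add(-16, Mul(2, -134)), -1)), -22526), Pow(Add(-17350, 32583), -1)) = Mul(Add(Mul(-1, Pow(Add(-16, -268), -1)), -22526), Pow(15233, -1)) = Mul(Add(Mul(-1, Pow(-284, -1)), -22526), Rational(1, 15233)) = Mul(Add(Mul(-1, Rational(-1, 284)), -22526), Rational(1, 15233)) = Mul(Add(Rational(1, 284), -22526), Rational(1, 15233)) = Mul(Rational(-6397383, 284), Rational(1, 15233)) = Rational(-6397383, 4326172)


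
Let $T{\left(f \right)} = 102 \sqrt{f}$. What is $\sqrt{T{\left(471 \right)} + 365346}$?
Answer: $\sqrt{365346 + 102 \sqrt{471}} \approx 606.27$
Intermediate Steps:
$\sqrt{T{\left(471 \right)} + 365346} = \sqrt{102 \sqrt{471} + 365346} = \sqrt{365346 + 102 \sqrt{471}}$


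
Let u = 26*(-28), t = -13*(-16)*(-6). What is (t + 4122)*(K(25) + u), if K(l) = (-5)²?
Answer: -2020422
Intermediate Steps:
t = -1248 (t = 208*(-6) = -1248)
K(l) = 25
u = -728
(t + 4122)*(K(25) + u) = (-1248 + 4122)*(25 - 728) = 2874*(-703) = -2020422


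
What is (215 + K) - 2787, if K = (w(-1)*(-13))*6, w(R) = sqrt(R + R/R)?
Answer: -2572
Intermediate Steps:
w(R) = sqrt(1 + R) (w(R) = sqrt(R + 1) = sqrt(1 + R))
K = 0 (K = (sqrt(1 - 1)*(-13))*6 = (sqrt(0)*(-13))*6 = (0*(-13))*6 = 0*6 = 0)
(215 + K) - 2787 = (215 + 0) - 2787 = 215 - 2787 = -2572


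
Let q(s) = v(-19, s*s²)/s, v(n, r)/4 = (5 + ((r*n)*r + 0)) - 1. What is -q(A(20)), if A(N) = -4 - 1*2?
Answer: -1772920/3 ≈ -5.9097e+5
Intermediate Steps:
A(N) = -6 (A(N) = -4 - 2 = -6)
v(n, r) = 16 + 4*n*r² (v(n, r) = 4*((5 + ((r*n)*r + 0)) - 1) = 4*((5 + ((n*r)*r + 0)) - 1) = 4*((5 + (n*r² + 0)) - 1) = 4*((5 + n*r²) - 1) = 4*(4 + n*r²) = 16 + 4*n*r²)
q(s) = (16 - 76*s⁶)/s (q(s) = (16 + 4*(-19)*(s*s²)²)/s = (16 + 4*(-19)*(s³)²)/s = (16 + 4*(-19)*s⁶)/s = (16 - 76*s⁶)/s)
-q(A(20)) = -4*(4 - 19*(-6)⁶)/(-6) = -4*(-1)*(4 - 19*46656)/6 = -4*(-1)*(4 - 886464)/6 = -4*(-1)*(-886460)/6 = -1*1772920/3 = -1772920/3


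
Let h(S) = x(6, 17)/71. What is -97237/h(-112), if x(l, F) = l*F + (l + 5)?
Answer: -6903827/113 ≈ -61096.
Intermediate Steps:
x(l, F) = 5 + l + F*l (x(l, F) = F*l + (5 + l) = 5 + l + F*l)
h(S) = 113/71 (h(S) = (5 + 6 + 17*6)/71 = (5 + 6 + 102)*(1/71) = 113*(1/71) = 113/71)
-97237/h(-112) = -97237/113/71 = -97237*71/113 = -6903827/113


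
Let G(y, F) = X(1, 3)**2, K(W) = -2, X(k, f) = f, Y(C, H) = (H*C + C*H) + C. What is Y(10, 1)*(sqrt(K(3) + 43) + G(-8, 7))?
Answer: 270 + 30*sqrt(41) ≈ 462.09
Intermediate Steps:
Y(C, H) = C + 2*C*H (Y(C, H) = (C*H + C*H) + C = 2*C*H + C = C + 2*C*H)
G(y, F) = 9 (G(y, F) = 3**2 = 9)
Y(10, 1)*(sqrt(K(3) + 43) + G(-8, 7)) = (10*(1 + 2*1))*(sqrt(-2 + 43) + 9) = (10*(1 + 2))*(sqrt(41) + 9) = (10*3)*(9 + sqrt(41)) = 30*(9 + sqrt(41)) = 270 + 30*sqrt(41)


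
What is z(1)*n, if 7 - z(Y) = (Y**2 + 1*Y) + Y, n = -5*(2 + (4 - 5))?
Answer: -20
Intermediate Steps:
n = -5 (n = -5*(2 - 1) = -5*1 = -5)
z(Y) = 7 - Y**2 - 2*Y (z(Y) = 7 - ((Y**2 + 1*Y) + Y) = 7 - ((Y**2 + Y) + Y) = 7 - ((Y + Y**2) + Y) = 7 - (Y**2 + 2*Y) = 7 + (-Y**2 - 2*Y) = 7 - Y**2 - 2*Y)
z(1)*n = (7 - 1*1**2 - 2*1)*(-5) = (7 - 1*1 - 2)*(-5) = (7 - 1 - 2)*(-5) = 4*(-5) = -20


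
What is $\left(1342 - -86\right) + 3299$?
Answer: $4727$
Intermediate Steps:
$\left(1342 - -86\right) + 3299 = \left(1342 + \left(-28 + 114\right)\right) + 3299 = \left(1342 + 86\right) + 3299 = 1428 + 3299 = 4727$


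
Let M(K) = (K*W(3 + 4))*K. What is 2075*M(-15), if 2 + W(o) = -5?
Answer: -3268125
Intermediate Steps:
W(o) = -7 (W(o) = -2 - 5 = -7)
M(K) = -7*K² (M(K) = (K*(-7))*K = (-7*K)*K = -7*K²)
2075*M(-15) = 2075*(-7*(-15)²) = 2075*(-7*225) = 2075*(-1575) = -3268125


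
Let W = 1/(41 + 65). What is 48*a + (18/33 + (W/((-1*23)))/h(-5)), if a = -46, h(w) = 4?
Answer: -236798075/107272 ≈ -2207.5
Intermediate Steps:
W = 1/106 ≈ 0.0094340
48*a + (18/33 + (W/((-1*23)))/h(-5)) = 48*(-46) + (18/33 + (1/(106*((-1*23))))/4) = -2208 + (18*(1/33) + ((1/106)/(-23))*(¼)) = -2208 + (6/11 + ((1/106)*(-1/23))*(¼)) = -2208 + (6/11 - 1/2438*¼) = -2208 + (6/11 - 1/9752) = -2208 + 58501/107272 = -236798075/107272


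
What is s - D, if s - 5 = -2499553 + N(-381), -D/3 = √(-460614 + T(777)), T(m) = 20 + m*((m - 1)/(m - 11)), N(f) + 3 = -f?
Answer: -2499170 + 3*I*√67448607958/383 ≈ -2.4992e+6 + 2034.3*I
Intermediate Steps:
N(f) = -3 - f
T(m) = 20 + m*(-1 + m)/(-11 + m) (T(m) = 20 + m*((-1 + m)/(-11 + m)) = 20 + m*(-1 + m)/(-11 + m))
D = -3*I*√67448607958/383 (D = -3*√(-460614 + (-220 + 777² + 19*777)/(-11 + 777)) = -3*√(-460614 + (-220 + 603729 + 14763)/766) = -3*√(-460614 + (1/766)*618272) = -3*√(-460614 + 309136/383) = -3*I*√67448607958/383 ≈ -2034.3*I)
s = -2499170 (s = 5 + (-2499553 + (-3 - 1*(-381))) = 5 + (-2499553 + (-3 + 381)) = 5 + (-2499553 + 378) = 5 - 2499175 = -2499170)
s - D = -2499170 - (-3)*I*√67448607958/383 = -2499170 + 3*I*√67448607958/383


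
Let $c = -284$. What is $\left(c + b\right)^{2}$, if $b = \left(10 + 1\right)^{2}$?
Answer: $26569$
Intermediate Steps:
$b = 121$ ($b = 11^{2} = 121$)
$\left(c + b\right)^{2} = \left(-284 + 121\right)^{2} = \left(-163\right)^{2} = 26569$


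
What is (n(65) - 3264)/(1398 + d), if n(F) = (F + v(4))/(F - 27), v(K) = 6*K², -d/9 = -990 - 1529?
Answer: -123871/914622 ≈ -0.13543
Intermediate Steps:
d = 22671 (d = -9*(-990 - 1529) = -9*(-2519) = 22671)
n(F) = (96 + F)/(-27 + F) (n(F) = (F + 6*4²)/(F - 27) = (F + 6*16)/(-27 + F) = (F + 96)/(-27 + F) = (96 + F)/(-27 + F))
(n(65) - 3264)/(1398 + d) = ((96 + 65)/(-27 + 65) - 3264)/(1398 + 22671) = (161/38 - 3264)/24069 = ((1/38)*161 - 3264)*(1/24069) = (161/38 - 3264)*(1/24069) = -123871/38*1/24069 = -123871/914622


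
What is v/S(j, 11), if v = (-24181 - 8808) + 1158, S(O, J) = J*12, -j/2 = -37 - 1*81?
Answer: -31831/132 ≈ -241.14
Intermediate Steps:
j = 236 (j = -2*(-37 - 1*81) = -2*(-37 - 81) = -2*(-118) = 236)
S(O, J) = 12*J
v = -31831 (v = -32989 + 1158 = -31831)
v/S(j, 11) = -31831/(12*11) = -31831/132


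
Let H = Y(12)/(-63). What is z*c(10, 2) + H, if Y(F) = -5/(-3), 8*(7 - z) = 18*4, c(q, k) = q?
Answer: -3785/189 ≈ -20.026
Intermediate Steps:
z = -2 (z = 7 - 9*4/4 = 7 - ⅛*72 = 7 - 9 = -2)
Y(F) = 5/3 (Y(F) = -5*(-⅓) = 5/3)
H = -5/189 (H = (5/3)/(-63) = (5/3)*(-1/63) = -5/189 ≈ -0.026455)
z*c(10, 2) + H = -2*10 - 5/189 = -20 - 5/189 = -3785/189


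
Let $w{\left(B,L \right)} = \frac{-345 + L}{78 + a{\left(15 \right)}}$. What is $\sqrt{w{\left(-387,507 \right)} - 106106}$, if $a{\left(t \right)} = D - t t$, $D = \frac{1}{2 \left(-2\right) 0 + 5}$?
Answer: $\frac{i \sqrt{14291459669}}{367} \approx 325.74 i$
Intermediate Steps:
$D = \frac{1}{5}$ ($D = \frac{1}{\left(-4\right) 0 + 5} = \frac{1}{0 + 5} = \frac{1}{5} \approx 0.2$)
$a{\left(t \right)} = \frac{1}{5} - t^{2}$ ($a{\left(t \right)} = \frac{1}{5} - t t = \frac{1}{5} - t^{2}$)
$w{\left(B,L \right)} = \frac{1725}{734} - \frac{5 L}{734}$ ($w{\left(B,L \right)} = \frac{-345 + L}{78 + \left(\frac{1}{5} - 15^{2}\right)} = \frac{-345 + L}{78 + \left(\frac{1}{5} - 225\right)} = \frac{-345 + L}{78 - \frac{1124}{5}} = \frac{-345 + L}{- \frac{734}{5}} = \left(-345 + L\right) \left(- \frac{5}{734}\right) = \frac{1725}{734} - \frac{5 L}{734}$)
$\sqrt{w{\left(-387,507 \right)} - 106106} = \sqrt{\left(\frac{1725}{734} - \frac{2535}{734}\right) - 106106} = \sqrt{- \frac{405}{367} - 106106} = \sqrt{- \frac{38941307}{367}} = \frac{i \sqrt{14291459669}}{367}$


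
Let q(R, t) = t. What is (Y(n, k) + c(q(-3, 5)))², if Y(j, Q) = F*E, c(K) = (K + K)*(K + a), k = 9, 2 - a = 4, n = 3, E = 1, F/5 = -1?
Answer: 625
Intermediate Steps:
F = -5 (F = 5*(-1) = -5)
a = -2 (a = 2 - 1*4 = 2 - 4 = -2)
c(K) = 2*K*(-2 + K) (c(K) = (K + K)*(K - 2) = (2*K)*(-2 + K) = 2*K*(-2 + K))
Y(j, Q) = -5 (Y(j, Q) = -5*1 = -5)
(Y(n, k) + c(q(-3, 5)))² = (-5 + 2*5*(-2 + 5))² = (-5 + 2*5*3)² = (-5 + 30)² = 25² = 625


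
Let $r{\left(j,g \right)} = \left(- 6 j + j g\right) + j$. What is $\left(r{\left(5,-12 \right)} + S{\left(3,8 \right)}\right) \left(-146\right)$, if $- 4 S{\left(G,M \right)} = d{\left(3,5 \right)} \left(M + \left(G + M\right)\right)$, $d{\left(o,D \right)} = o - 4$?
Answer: $\frac{23433}{2} \approx 11717.0$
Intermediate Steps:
$d{\left(o,D \right)} = -4 + o$ ($d{\left(o,D \right)} = o - 4 = -4 + o$)
$S{\left(G,M \right)} = \frac{M}{2} + \frac{G}{4}$ ($S{\left(G,M \right)} = - \frac{\left(-4 + 3\right) \left(M + \left(G + M\right)\right)}{4} = - \frac{\left(-1\right) \left(G + 2 M\right)}{4} = - \frac{- G - 2 M}{4} = \frac{M}{2} + \frac{G}{4}$)
$r{\left(j,g \right)} = - 5 j + g j$ ($r{\left(j,g \right)} = \left(- 6 j + g j\right) + j = - 5 j + g j$)
$\left(r{\left(5,-12 \right)} + S{\left(3,8 \right)}\right) \left(-146\right) = \left(5 \left(-5 - 12\right) + \left(\frac{1}{2} \cdot 8 + \frac{1}{4} \cdot 3\right)\right) \left(-146\right) = \left(5 \left(-17\right) + \left(4 + \frac{3}{4}\right)\right) \left(-146\right) = \left(-85 + \frac{19}{4}\right) \left(-146\right) = \left(- \frac{321}{4}\right) \left(-146\right) = \frac{23433}{2}$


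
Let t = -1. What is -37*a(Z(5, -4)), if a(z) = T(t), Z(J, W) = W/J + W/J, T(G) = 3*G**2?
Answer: -111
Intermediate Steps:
Z(J, W) = 2*W/J
a(z) = 3 (a(z) = 3*(-1)**2 = 3*1 = 3)
-37*a(Z(5, -4)) = -37*3 = -111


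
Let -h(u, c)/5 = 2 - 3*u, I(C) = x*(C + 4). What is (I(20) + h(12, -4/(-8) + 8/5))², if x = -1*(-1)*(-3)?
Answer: 9604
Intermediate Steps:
x = -3 (x = 1*(-3) = -3)
I(C) = -12 - 3*C (I(C) = -3*(C + 4) = -3*(4 + C) = -12 - 3*C)
h(u, c) = -10 + 15*u (h(u, c) = -5*(2 - 3*u) = -10 + 15*u)
(I(20) + h(12, -4/(-8) + 8/5))² = ((-12 - 3*20) + (-10 + 15*12))² = ((-12 - 60) + (-10 + 180))² = (-72 + 170)² = 98² = 9604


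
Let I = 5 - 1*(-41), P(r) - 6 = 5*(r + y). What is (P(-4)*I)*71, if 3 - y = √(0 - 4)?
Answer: 3266 - 32660*I ≈ 3266.0 - 32660.0*I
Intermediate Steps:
y = 3 - 2*I (y = 3 - √(0 - 4) = 3 - √(-4) = 3 - 2*I ≈ 3.0 - 2.0*I)
P(r) = 21 - 10*I + 5*r (P(r) = 6 + 5*(r + (3 - 2*I)) = 6 + 5*(3 + r - 2*I) = 6 + (15 - 10*I + 5*r) = 21 - 10*I + 5*r)
I = 46 (I = 5 + 41 = 46)
(P(-4)*I)*71 = ((21 - 10*I + 5*(-4))*46)*71 = ((21 - 10*I - 20)*46)*71 = ((1 - 10*I)*46)*71 = (46 - 460*I)*71 = 3266 - 32660*I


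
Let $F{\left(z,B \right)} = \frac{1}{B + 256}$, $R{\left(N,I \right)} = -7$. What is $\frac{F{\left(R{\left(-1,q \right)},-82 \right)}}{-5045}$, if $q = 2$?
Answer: $- \frac{1}{877830} \approx -1.1392 \cdot 10^{-6}$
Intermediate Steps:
$F{\left(z,B \right)} = \frac{1}{256 + B}$
$\frac{F{\left(R{\left(-1,q \right)},-82 \right)}}{-5045} = \frac{1}{\left(256 - 82\right) \left(-5045\right)} = \frac{1}{174} \left(- \frac{1}{5045}\right) = - \frac{1}{877830}$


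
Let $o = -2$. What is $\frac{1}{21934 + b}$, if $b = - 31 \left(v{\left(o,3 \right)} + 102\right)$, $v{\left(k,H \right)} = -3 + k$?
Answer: $\frac{1}{18927} \approx 5.2835 \cdot 10^{-5}$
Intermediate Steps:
$b = -3007$ ($b = - 31 \left(\left(-3 - 2\right) + 102\right) = - 31 \left(-5 + 102\right) = \left(-31\right) 97 = -3007$)
$\frac{1}{21934 + b} = \frac{1}{21934 - 3007} = \frac{1}{18927}$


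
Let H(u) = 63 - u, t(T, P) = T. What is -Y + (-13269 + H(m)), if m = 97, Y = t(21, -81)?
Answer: -13324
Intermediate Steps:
Y = 21
-Y + (-13269 + H(m)) = -1*21 + (-13269 + (63 - 1*97)) = -21 + (-13269 + (63 - 97)) = -21 + (-13269 - 34) = -21 - 13303 = -13324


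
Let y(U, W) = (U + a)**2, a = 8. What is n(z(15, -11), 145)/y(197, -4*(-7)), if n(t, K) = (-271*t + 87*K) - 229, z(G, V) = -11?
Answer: 15367/42025 ≈ 0.36566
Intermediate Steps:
n(t, K) = -229 - 271*t + 87*K
y(U, W) = (8 + U)**2 (y(U, W) = (U + 8)**2 = (8 + U)**2)
n(z(15, -11), 145)/y(197, -4*(-7)) = (-229 - 271*(-11) + 87*145)/((8 + 197)**2) = (-229 + 2981 + 12615)/(205**2) = 15367/42025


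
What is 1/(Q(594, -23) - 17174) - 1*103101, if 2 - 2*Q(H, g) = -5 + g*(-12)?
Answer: -3569047319/34617 ≈ -1.0310e+5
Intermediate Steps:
Q(H, g) = 7/2 + 6*g (Q(H, g) = 1 - (-5 + g*(-12))/2 = 1 - (-5 - 12*g)/2 = 1 + (5/2 + 6*g) = 7/2 + 6*g)
1/(Q(594, -23) - 17174) - 1*103101 = 1/((7/2 + 6*(-23)) - 17174) - 1*103101 = 1/((7/2 - 138) - 17174) - 103101 = 1/(-269/2 - 17174) - 103101 = 1/(-34617/2) - 103101 = -2/34617 - 103101 = -3569047319/34617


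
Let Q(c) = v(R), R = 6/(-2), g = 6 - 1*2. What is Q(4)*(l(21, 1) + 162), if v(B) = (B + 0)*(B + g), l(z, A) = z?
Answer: -549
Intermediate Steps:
g = 4 (g = 6 - 2 = 4)
R = -3 (R = 6*(-1/2) = -3)
v(B) = B*(4 + B) (v(B) = (B + 0)*(B + 4) = B*(4 + B))
Q(c) = -3 (Q(c) = -3*(4 - 3) = -3*1 = -3)
Q(4)*(l(21, 1) + 162) = -3*(21 + 162) = -3*183 = -549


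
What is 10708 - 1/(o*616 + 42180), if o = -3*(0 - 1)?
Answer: 471451823/44028 ≈ 10708.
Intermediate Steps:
o = 3 (o = -3*(-1) = 3)
10708 - 1/(o*616 + 42180) = 10708 - 1/(3*616 + 42180) = 10708 - 1/(1848 + 42180) = 10708 - 1/44028 = 471451823/44028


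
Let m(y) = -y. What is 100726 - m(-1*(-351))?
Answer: 101077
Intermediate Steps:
100726 - m(-1*(-351)) = 100726 - (-1)*(-1*(-351)) = 100726 - (-1)*351 = 100726 - 1*(-351) = 100726 + 351 = 101077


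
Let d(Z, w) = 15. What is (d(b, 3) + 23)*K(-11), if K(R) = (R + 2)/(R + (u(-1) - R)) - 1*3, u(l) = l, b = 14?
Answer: 228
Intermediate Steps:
K(R) = -5 - R (K(R) = (R + 2)/(R + (-1 - R)) - 1*3 = (2 + R)/(-1) - 3 = (2 + R)*(-1) - 3 = (-2 - R) - 3 = -5 - R)
(d(b, 3) + 23)*K(-11) = (15 + 23)*(-5 - 1*(-11)) = 38*(-5 + 11) = 38*6 = 228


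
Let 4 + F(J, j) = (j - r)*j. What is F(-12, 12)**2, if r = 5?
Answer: 6400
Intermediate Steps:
F(J, j) = -4 + j*(-5 + j) (F(J, j) = -4 + (j - 1*5)*j = -4 + (j - 5)*j = -4 + (-5 + j)*j = -4 + j*(-5 + j))
F(-12, 12)**2 = (-4 + 12**2 - 5*12)**2 = (-4 + 144 - 60)**2 = 80**2 = 6400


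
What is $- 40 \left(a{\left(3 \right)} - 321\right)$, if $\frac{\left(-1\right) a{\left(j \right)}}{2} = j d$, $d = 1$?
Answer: $13080$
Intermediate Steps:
$a{\left(j \right)} = - 2 j$ ($a{\left(j \right)} = - 2 j 1 = - 2 j$)
$- 40 \left(a{\left(3 \right)} - 321\right) = - 40 \left(\left(-2\right) 3 - 321\right) = - 40 \left(-6 - 321\right) = \left(-40\right) \left(-327\right) = 13080$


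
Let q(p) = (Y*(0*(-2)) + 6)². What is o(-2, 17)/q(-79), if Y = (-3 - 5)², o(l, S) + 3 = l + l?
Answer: -7/36 ≈ -0.19444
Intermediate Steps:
o(l, S) = -3 + 2*l (o(l, S) = -3 + (l + l) = -3 + 2*l)
Y = 64 (Y = (-8)² = 64)
q(p) = 36 (q(p) = (64*(0*(-2)) + 6)² = (64*0 + 6)² = (0 + 6)² = 6² = 36)
o(-2, 17)/q(-79) = (-3 + 2*(-2))/36 = (-3 - 4)*(1/36) = -7*1/36 = -7/36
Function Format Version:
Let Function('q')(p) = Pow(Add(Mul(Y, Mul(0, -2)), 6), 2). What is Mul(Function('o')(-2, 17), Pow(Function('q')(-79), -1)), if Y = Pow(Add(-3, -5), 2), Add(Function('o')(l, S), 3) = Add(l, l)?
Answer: Rational(-7, 36) ≈ -0.19444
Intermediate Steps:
Function('o')(l, S) = Add(-3, Mul(2, l)) (Function('o')(l, S) = Add(-3, Add(l, l)) = Add(-3, Mul(2, l)))
Y = 64 (Y = Pow(-8, 2) = 64)
Function('q')(p) = 36 (Function('q')(p) = Pow(Add(Mul(64, Mul(0, -2)), 6), 2) = Pow(Add(Mul(64, 0), 6), 2) = Pow(Add(0, 6), 2) = Pow(6, 2) = 36)
Mul(Function('o')(-2, 17), Pow(Function('q')(-79), -1)) = Mul(Add(-3, Mul(2, -2)), Pow(36, -1)) = Mul(Add(-3, -4), Rational(1, 36)) = Mul(-7, Rational(1, 36)) = Rational(-7, 36)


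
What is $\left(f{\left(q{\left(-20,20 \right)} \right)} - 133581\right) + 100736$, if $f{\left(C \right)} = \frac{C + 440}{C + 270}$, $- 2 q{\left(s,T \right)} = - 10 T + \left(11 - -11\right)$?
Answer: $- \frac{11790826}{359} \approx -32844.0$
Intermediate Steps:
$q{\left(s,T \right)} = -11 + 5 T$ ($q{\left(s,T \right)} = - \frac{- 10 T + \left(11 - -11\right)}{2} = - \frac{- 10 T + \left(11 + 11\right)}{2} = - \frac{- 10 T + 22}{2} = - \frac{22 - 10 T}{2} = -11 + 5 T$)
$f{\left(C \right)} = \frac{440 + C}{270 + C}$
$\left(f{\left(q{\left(-20,20 \right)} \right)} - 133581\right) + 100736 = \left(\frac{440 + \left(-11 + 5 \cdot 20\right)}{270 + \left(-11 + 5 \cdot 20\right)} - 133581\right) + 100736 = \left(\frac{440 + \left(-11 + 100\right)}{270 + \left(-11 + 100\right)} - 133581\right) + 100736 = \left(\frac{440 + 89}{270 + 89} - 133581\right) + 100736 = \left(\frac{1}{359} \cdot 529 - 133581\right) + 100736 = \left(\frac{529}{359} - 133581\right) + 100736 = - \frac{47955050}{359} + 100736 = - \frac{11790826}{359}$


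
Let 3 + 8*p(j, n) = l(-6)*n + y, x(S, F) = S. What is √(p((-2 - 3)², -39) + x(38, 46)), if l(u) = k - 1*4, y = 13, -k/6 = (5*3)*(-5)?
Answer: I*√2135 ≈ 46.206*I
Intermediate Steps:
k = 450 (k = -6*5*3*(-5) = -90*(-5) = -6*(-75) = 450)
l(u) = 446 (l(u) = 450 - 1*4 = 450 - 4 = 446)
p(j, n) = 5/4 + 223*n/4 (p(j, n) = -3/8 + (446*n + 13)/8 = -3/8 + (13 + 446*n)/8 = -3/8 + (13/8 + 223*n/4) = 5/4 + 223*n/4)
√(p((-2 - 3)², -39) + x(38, 46)) = √((5/4 + (223/4)*(-39)) + 38) = √((5/4 - 8697/4) + 38) = √(-2173 + 38) = √(-2135) = I*√2135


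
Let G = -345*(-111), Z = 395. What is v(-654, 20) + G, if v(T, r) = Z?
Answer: 38690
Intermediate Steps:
v(T, r) = 395
G = 38295
v(-654, 20) + G = 395 + 38295 = 38690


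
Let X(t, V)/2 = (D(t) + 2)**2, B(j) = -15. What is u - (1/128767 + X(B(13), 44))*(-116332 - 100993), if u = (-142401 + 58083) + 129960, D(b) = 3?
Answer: 1405091814489/128767 ≈ 1.0912e+7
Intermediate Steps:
X(t, V) = 50 (X(t, V) = 2*(3 + 2)**2 = 2*5**2 = 2*25 = 50)
u = 45642 (u = -84318 + 129960 = 45642)
u - (1/128767 + X(B(13), 44))*(-116332 - 100993) = 45642 - (1/128767 + 50)*(-116332 - 100993) = 45642 - (1/128767 + 50)*(-217325) = 45642 - 6438351*(-217325)/128767 = 45642 - 1*(-1399214631075/128767) = 45642 + 1399214631075/128767 = 1405091814489/128767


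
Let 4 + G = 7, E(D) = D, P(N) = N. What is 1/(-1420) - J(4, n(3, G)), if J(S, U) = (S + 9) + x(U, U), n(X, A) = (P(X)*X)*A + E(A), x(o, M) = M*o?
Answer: -1296461/1420 ≈ -913.00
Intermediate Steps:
G = 3 (G = -4 + 7 = 3)
n(X, A) = A + A*X**2 (n(X, A) = (X*X)*A + A = X**2*A + A = A*X**2 + A = A + A*X**2)
J(S, U) = 9 + S + U**2 (J(S, U) = (S + 9) + U*U = (9 + S) + U**2 = 9 + S + U**2)
1/(-1420) - J(4, n(3, G)) = 1/(-1420) - (9 + 4 + (3*(1 + 3**2))**2) = -1/1420 - (9 + 4 + (3*(1 + 9))**2) = -1/1420 - (9 + 4 + (3*10)**2) = -1/1420 - (9 + 4 + 30**2) = -1/1420 - (9 + 4 + 900) = -1/1420 - 1*913 = -1/1420 - 913 = -1296461/1420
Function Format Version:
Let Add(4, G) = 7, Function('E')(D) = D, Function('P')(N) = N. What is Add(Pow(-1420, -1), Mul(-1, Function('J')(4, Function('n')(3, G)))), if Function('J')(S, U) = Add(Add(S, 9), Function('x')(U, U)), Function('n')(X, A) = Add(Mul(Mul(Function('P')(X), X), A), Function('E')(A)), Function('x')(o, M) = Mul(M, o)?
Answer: Rational(-1296461, 1420) ≈ -913.00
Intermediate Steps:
G = 3 (G = Add(-4, 7) = 3)
Function('n')(X, A) = Add(A, Mul(A, Pow(X, 2))) (Function('n')(X, A) = Add(Mul(Mul(X, X), A), A) = Add(Mul(Pow(X, 2), A), A) = Add(Mul(A, Pow(X, 2)), A) = Add(A, Mul(A, Pow(X, 2))))
Function('J')(S, U) = Add(9, S, Pow(U, 2)) (Function('J')(S, U) = Add(Add(S, 9), Mul(U, U)) = Add(Add(9, S), Pow(U, 2)) = Add(9, S, Pow(U, 2)))
Add(Pow(-1420, -1), Mul(-1, Function('J')(4, Function('n')(3, G)))) = Add(Pow(-1420, -1), Mul(-1, Add(9, 4, Pow(Mul(3, Add(1, Pow(3, 2))), 2)))) = Add(Rational(-1, 1420), Mul(-1, Add(9, 4, Pow(Mul(3, Add(1, 9)), 2)))) = Add(Rational(-1, 1420), Mul(-1, Add(9, 4, Pow(Mul(3, 10), 2)))) = Add(Rational(-1, 1420), Mul(-1, Add(9, 4, Pow(30, 2)))) = Add(Rational(-1, 1420), Mul(-1, Add(9, 4, 900))) = Add(Rational(-1, 1420), Mul(-1, 913)) = Add(Rational(-1, 1420), -913) = Rational(-1296461, 1420)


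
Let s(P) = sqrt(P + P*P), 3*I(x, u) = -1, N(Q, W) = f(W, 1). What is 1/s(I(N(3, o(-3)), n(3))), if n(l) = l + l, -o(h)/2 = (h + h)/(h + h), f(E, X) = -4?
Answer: -3*I*sqrt(2)/2 ≈ -2.1213*I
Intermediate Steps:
o(h) = -2 (o(h) = -2*(h + h)/(h + h) = -2*2*h/(2*h) = -2*2*h*1/(2*h) = -2*1 = -2)
N(Q, W) = -4
n(l) = 2*l
I(x, u) = -1/3 (I(x, u) = (1/3)*(-1) = -1/3)
s(P) = sqrt(P + P**2)
1/s(I(N(3, o(-3)), n(3))) = 1/(sqrt(-(1 - 1/3)/3)) = 1/(sqrt(-1/3*2/3)) = 1/(sqrt(-2/9)) = 1/(I*sqrt(2)/3) = -3*I*sqrt(2)/2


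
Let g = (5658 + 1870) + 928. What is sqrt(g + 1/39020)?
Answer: sqrt(3218692695355)/19510 ≈ 91.957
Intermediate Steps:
g = 8456 (g = 7528 + 928 = 8456)
sqrt(g + 1/39020) = sqrt(8456 + 1/39020) = sqrt(329953121/39020) = sqrt(3218692695355)/19510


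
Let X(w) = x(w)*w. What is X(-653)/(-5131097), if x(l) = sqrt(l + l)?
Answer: 653*I*sqrt(1306)/5131097 ≈ 0.0045991*I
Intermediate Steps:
x(l) = sqrt(2)*sqrt(l) (x(l) = sqrt(2*l) = sqrt(2)*sqrt(l))
X(w) = sqrt(2)*w**(3/2) (X(w) = (sqrt(2)*sqrt(w))*w = sqrt(2)*w**(3/2))
X(-653)/(-5131097) = (sqrt(2)*(-653)**(3/2))/(-5131097) = (sqrt(2)*(-653*I*sqrt(653)))*(-1/5131097) = -653*I*sqrt(1306)*(-1/5131097) = 653*I*sqrt(1306)/5131097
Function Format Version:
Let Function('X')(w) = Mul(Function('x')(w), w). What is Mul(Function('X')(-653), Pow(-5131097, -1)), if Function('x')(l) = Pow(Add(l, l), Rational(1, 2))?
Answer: Mul(Rational(653, 5131097), I, Pow(1306, Rational(1, 2))) ≈ Mul(0.0045991, I)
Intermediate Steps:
Function('x')(l) = Mul(Pow(2, Rational(1, 2)), Pow(l, Rational(1, 2))) (Function('x')(l) = Pow(Mul(2, l), Rational(1, 2)) = Mul(Pow(2, Rational(1, 2)), Pow(l, Rational(1, 2))))
Function('X')(w) = Mul(Pow(2, Rational(1, 2)), Pow(w, Rational(3, 2))) (Function('X')(w) = Mul(Mul(Pow(2, Rational(1, 2)), Pow(w, Rational(1, 2))), w) = Mul(Pow(2, Rational(1, 2)), Pow(w, Rational(3, 2))))
Mul(Function('X')(-653), Pow(-5131097, -1)) = Mul(Mul(Pow(2, Rational(1, 2)), Pow(-653, Rational(3, 2))), Pow(-5131097, -1)) = Mul(Mul(Pow(2, Rational(1, 2)), Mul(-653, I, Pow(653, Rational(1, 2)))), Rational(-1, 5131097)) = Mul(Mul(-653, I, Pow(1306, Rational(1, 2))), Rational(-1, 5131097)) = Mul(Rational(653, 5131097), I, Pow(1306, Rational(1, 2)))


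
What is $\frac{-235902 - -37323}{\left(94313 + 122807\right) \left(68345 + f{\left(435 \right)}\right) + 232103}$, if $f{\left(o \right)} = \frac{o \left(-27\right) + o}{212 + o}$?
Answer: $- \frac{128480613}{9598570504241} \approx -1.3385 \cdot 10^{-5}$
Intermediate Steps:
$f{\left(o \right)} = - \frac{26 o}{212 + o}$ ($f{\left(o \right)} = \frac{- 27 o + o}{212 + o} = \frac{\left(-26\right) o}{212 + o} = - \frac{26 o}{212 + o}$)
$\frac{-235902 - -37323}{\left(94313 + 122807\right) \left(68345 + f{\left(435 \right)}\right) + 232103} = \frac{-235902 - -37323}{\left(94313 + 122807\right) \left(68345 - \frac{11310}{212 + 435}\right) + 232103} = \frac{-235902 + 37323}{217120 \left(68345 - \frac{11310}{647}\right) + 232103} = - \frac{198579}{217120 \left(68345 - 11310 \cdot \frac{1}{647}\right) + 232103} = - \frac{198579}{217120 \left(68345 - \frac{11310}{647}\right) + 232103} = - \frac{198579}{217120 \cdot \frac{44207905}{647} + 232103} = - \frac{198579}{\frac{9598420333600}{647} + 232103} = - \frac{198579}{\frac{9598570504241}{647}} = \left(-198579\right) \frac{647}{9598570504241} = - \frac{128480613}{9598570504241}$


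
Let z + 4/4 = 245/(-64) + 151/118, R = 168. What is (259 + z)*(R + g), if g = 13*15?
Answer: 350144355/3776 ≈ 92729.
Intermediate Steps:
z = -13399/3776 (z = -1 + (245/(-64) + 151/118) = -1 + (245*(-1/64) + 151*(1/118)) = -1 + (-245/64 + 151/118) = -1 - 9623/3776 = -13399/3776 ≈ -3.5485)
g = 195
(259 + z)*(R + g) = (259 - 13399/3776)*(168 + 195) = (964585/3776)*363 = 350144355/3776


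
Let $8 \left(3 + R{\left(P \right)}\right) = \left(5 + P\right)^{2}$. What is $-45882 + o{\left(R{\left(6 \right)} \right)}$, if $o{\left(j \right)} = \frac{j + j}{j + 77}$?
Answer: $- \frac{32713672}{713} \approx -45882.0$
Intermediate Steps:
$R{\left(P \right)} = -3 + \frac{\left(5 + P\right)^{2}}{8}$
$o{\left(j \right)} = \frac{2 j}{77 + j}$
$-45882 + o{\left(R{\left(6 \right)} \right)} = -45882 + \frac{2 \left(-3 + \frac{\left(5 + 6\right)^{2}}{8}\right)}{77 - \left(3 - \frac{\left(5 + 6\right)^{2}}{8}\right)} = -45882 + \frac{2 \left(-3 + \frac{11^{2}}{8}\right)}{77 - \left(3 - \frac{11^{2}}{8}\right)} = -45882 + \frac{2 \left(-3 + \frac{1}{8} \cdot 121\right)}{77 + \left(-3 + \frac{1}{8} \cdot 121\right)} = -45882 + \frac{2 \left(-3 + \frac{121}{8}\right)}{77 + \left(-3 + \frac{121}{8}\right)} = -45882 + 2 \cdot \frac{97}{8} \frac{1}{77 + \frac{97}{8}} = -45882 + 2 \cdot \frac{97}{8} \frac{1}{\frac{713}{8}} = -45882 + 2 \cdot \frac{97}{8} \cdot \frac{8}{713} = -45882 + \frac{194}{713} = - \frac{32713672}{713}$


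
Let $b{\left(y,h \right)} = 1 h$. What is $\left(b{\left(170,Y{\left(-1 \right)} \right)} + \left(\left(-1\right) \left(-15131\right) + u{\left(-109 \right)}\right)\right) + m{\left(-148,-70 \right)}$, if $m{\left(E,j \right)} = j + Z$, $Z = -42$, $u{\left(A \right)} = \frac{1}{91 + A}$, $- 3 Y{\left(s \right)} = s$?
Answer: $\frac{270347}{18} \approx 15019.0$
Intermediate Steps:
$Y{\left(s \right)} = - \frac{s}{3}$
$b{\left(y,h \right)} = h$
$m{\left(E,j \right)} = -42 + j$ ($m{\left(E,j \right)} = j - 42 = -42 + j$)
$\left(b{\left(170,Y{\left(-1 \right)} \right)} + \left(\left(-1\right) \left(-15131\right) + u{\left(-109 \right)}\right)\right) + m{\left(-148,-70 \right)} = \left(\left(- \frac{1}{3}\right) \left(-1\right) + \left(\left(-1\right) \left(-15131\right) + \frac{1}{91 - 109}\right)\right) - 112 = \left(\frac{1}{3} + \left(15131 + \frac{1}{-18}\right)\right) - 112 = \left(\frac{1}{3} + \left(15131 - \frac{1}{18}\right)\right) - 112 = \left(\frac{1}{3} + \frac{272357}{18}\right) - 112 = \frac{272363}{18} - 112 = \frac{270347}{18}$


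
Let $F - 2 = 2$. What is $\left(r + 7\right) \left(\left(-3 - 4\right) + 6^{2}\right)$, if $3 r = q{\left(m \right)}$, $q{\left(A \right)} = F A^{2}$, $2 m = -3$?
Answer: $290$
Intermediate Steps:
$F = 4$ ($F = 2 + 2 = 4$)
$m = - \frac{3}{2}$ ($m = \frac{1}{2} \left(-3\right) = - \frac{3}{2} \approx -1.5$)
$q{\left(A \right)} = 4 A^{2}$
$r = 3$ ($r = \frac{4 \left(- \frac{3}{2}\right)^{2}}{3} = \frac{4 \cdot \frac{9}{4}}{3} = \frac{1}{3} \cdot 9 = 3$)
$\left(r + 7\right) \left(\left(-3 - 4\right) + 6^{2}\right) = \left(3 + 7\right) \left(\left(-3 - 4\right) + 6^{2}\right) = 10 \left(-7 + 36\right) = 10 \cdot 29 = 290$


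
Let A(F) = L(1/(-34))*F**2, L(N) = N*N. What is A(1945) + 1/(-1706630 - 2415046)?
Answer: 1949050418593/595582182 ≈ 3272.5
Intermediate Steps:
L(N) = N**2
A(F) = F**2/1156 (A(F) = (1/(-34))**2*F**2 = (-1/34)**2*F**2 = F**2/1156)
A(1945) + 1/(-1706630 - 2415046) = (1/1156)*1945**2 + 1/(-1706630 - 2415046) = (1/1156)*3783025 + 1/(-4121676) = 3783025/1156 - 1/4121676 = 1949050418593/595582182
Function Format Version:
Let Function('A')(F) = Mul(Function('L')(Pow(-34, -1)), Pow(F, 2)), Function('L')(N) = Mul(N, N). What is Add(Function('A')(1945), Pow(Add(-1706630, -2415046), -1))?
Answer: Rational(1949050418593, 595582182) ≈ 3272.5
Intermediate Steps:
Function('L')(N) = Pow(N, 2)
Function('A')(F) = Mul(Rational(1, 1156), Pow(F, 2)) (Function('A')(F) = Mul(Pow(Pow(-34, -1), 2), Pow(F, 2)) = Mul(Pow(Rational(-1, 34), 2), Pow(F, 2)) = Mul(Rational(1, 1156), Pow(F, 2)))
Add(Function('A')(1945), Pow(Add(-1706630, -2415046), -1)) = Add(Mul(Rational(1, 1156), Pow(1945, 2)), Pow(Add(-1706630, -2415046), -1)) = Add(Mul(Rational(1, 1156), 3783025), Pow(-4121676, -1)) = Add(Rational(3783025, 1156), Rational(-1, 4121676)) = Rational(1949050418593, 595582182)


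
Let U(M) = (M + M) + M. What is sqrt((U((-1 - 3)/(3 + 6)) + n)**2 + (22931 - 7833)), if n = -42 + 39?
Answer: sqrt(136051)/3 ≈ 122.95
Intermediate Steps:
U(M) = 3*M (U(M) = 2*M + M = 3*M)
n = -3
sqrt((U((-1 - 3)/(3 + 6)) + n)**2 + (22931 - 7833)) = sqrt((3*((-1 - 3)/(3 + 6)) - 3)**2 + (22931 - 7833)) = sqrt((3*(-4/9) - 3)**2 + 15098) = sqrt((-4/3 - 3)**2 + 15098) = sqrt((-13/3)**2 + 15098) = sqrt(169/9 + 15098) = sqrt(136051/9) = sqrt(136051)/3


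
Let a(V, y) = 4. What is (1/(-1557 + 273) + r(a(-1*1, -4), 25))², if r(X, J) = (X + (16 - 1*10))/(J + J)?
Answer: 1635841/41216400 ≈ 0.039689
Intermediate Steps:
r(X, J) = (6 + X)/(2*J) (r(X, J) = (X + (16 - 10))/((2*J)) = (X + 6)*(1/(2*J)) = (6 + X)*(1/(2*J)) = (6 + X)/(2*J))
(1/(-1557 + 273) + r(a(-1*1, -4), 25))² = (1/(-1557 + 273) + (½)*(6 + 4)/25)² = (1/(-1284) + (½)*(1/25)*10)² = (-1/1284 + ⅕)² = (1279/6420)² = 1635841/41216400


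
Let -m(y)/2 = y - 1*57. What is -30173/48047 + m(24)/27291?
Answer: -24856977/39734869 ≈ -0.62557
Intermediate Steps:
m(y) = 114 - 2*y (m(y) = -2*(y - 1*57) = -2*(y - 57) = -2*(-57 + y) = 114 - 2*y)
-30173/48047 + m(24)/27291 = -30173/48047 + (114 - 2*24)/27291 = -30173*1/48047 + (114 - 48)*(1/27291) = -30173/48047 + 66*(1/27291) = -30173/48047 + 2/827 = -24856977/39734869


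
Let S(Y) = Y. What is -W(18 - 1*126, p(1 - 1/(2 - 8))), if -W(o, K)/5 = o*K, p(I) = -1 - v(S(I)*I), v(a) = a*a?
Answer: 18485/12 ≈ 1540.4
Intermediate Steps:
v(a) = a**2
p(I) = -1 - I**4 (p(I) = -1 - (I*I)**2 = -1 - (I**2)**2 = -1 - I**4)
W(o, K) = -5*K*o (W(o, K) = -5*o*K = -5*K*o)
-W(18 - 1*126, p(1 - 1/(2 - 8))) = -(-5)*(-1 - (1 - 1/(2 - 8))**4)*(18 - 1*126) = -(-5)*(-1 - (1 - 1/(-6))**4)*(18 - 126) = -(-5)*(-1 - (1 - 1*(-1/6))**4)*(-108) = -(-5)*(-1 - (1 + 1/6)**4)*(-108) = -(-5)*(-1 - (7/6)**4)*(-108) = -(-5)*(-1 - 1*2401/1296)*(-108) = -(-5)*(-1 - 2401/1296)*(-108) = -(-5)*(-3697)*(-108)/1296 = -1*(-18485/12) = 18485/12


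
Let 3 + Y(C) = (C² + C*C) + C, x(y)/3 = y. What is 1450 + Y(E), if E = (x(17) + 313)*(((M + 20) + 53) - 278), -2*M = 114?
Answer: 18190016927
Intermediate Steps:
M = -57 (M = -½*114 = -57)
x(y) = 3*y
E = -95368 (E = (3*17 + 313)*(((-57 + 20) + 53) - 278) = (51 + 313)*((-37 + 53) - 278) = 364*(16 - 278) = 364*(-262) = -95368)
Y(C) = -3 + C + 2*C² (Y(C) = -3 + ((C² + C*C) + C) = -3 + ((C² + C²) + C) = -3 + (2*C² + C) = -3 + (C + 2*C²) = -3 + C + 2*C²)
1450 + Y(E) = 1450 + (-3 - 95368 + 2*(-95368)²) = 1450 + (-3 - 95368 + 2*9095055424) = 1450 + (-3 - 95368 + 18190110848) = 1450 + 18190015477 = 18190016927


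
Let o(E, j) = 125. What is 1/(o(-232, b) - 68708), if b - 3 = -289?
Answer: -1/68583 ≈ -1.4581e-5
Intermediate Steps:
b = -286 (b = 3 - 289 = -286)
1/(o(-232, b) - 68708) = 1/(125 - 68708) = 1/(-68583) = -1/68583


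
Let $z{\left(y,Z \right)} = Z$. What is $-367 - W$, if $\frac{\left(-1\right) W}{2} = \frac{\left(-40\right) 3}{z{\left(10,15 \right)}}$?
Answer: $-383$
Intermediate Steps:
$W = 16$ ($W = - 2 \frac{\left(-40\right) 3}{15} = - 2 \left(\left(-120\right) \frac{1}{15}\right) = \left(-2\right) \left(-8\right) = 16$)
$-367 - W = -367 - 16 = -383$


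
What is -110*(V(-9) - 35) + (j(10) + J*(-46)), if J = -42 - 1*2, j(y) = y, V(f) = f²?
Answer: -3026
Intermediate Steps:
J = -44 (J = -42 - 2 = -44)
-110*(V(-9) - 35) + (j(10) + J*(-46)) = -110*((-9)² - 35) + (10 - 44*(-46)) = -110*(81 - 35) + (10 + 2024) = -110*46 + 2034 = -5060 + 2034 = -3026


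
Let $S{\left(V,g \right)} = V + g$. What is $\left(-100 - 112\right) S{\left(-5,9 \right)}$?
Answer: $-848$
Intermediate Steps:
$\left(-100 - 112\right) S{\left(-5,9 \right)} = \left(-100 - 112\right) \left(-5 + 9\right) = \left(-212\right) 4 = -848$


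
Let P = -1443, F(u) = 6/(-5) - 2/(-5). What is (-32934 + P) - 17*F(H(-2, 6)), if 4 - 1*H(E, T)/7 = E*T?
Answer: -171817/5 ≈ -34363.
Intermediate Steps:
H(E, T) = 28 - 7*E*T
F(u) = -⅘ (F(u) = 6*(-⅕) - 2*(-⅕) = -6/5 + ⅖ = -⅘)
(-32934 + P) - 17*F(H(-2, 6)) = (-32934 - 1443) - 17*(-⅘) = -34377 + 68/5 = -171817/5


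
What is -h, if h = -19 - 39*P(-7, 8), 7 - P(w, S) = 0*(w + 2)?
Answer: 292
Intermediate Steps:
P(w, S) = 7 (P(w, S) = 7 - 0*(w + 2) = 7 - 0*(2 + w) = 7 - 1*0 = 7 + 0 = 7)
h = -292 (h = -19 - 39*7 = -19 - 273 = -292)
-h = -1*(-292) = 292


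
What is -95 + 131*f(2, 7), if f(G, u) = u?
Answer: 822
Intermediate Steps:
-95 + 131*f(2, 7) = -95 + 131*7 = -95 + 917 = 822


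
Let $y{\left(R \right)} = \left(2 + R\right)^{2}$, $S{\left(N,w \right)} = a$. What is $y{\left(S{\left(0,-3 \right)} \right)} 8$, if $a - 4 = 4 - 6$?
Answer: $128$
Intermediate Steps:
$a = 2$ ($a = 4 + \left(4 - 6\right) = 4 - 2 = 2$)
$S{\left(N,w \right)} = 2$
$y{\left(S{\left(0,-3 \right)} \right)} 8 = \left(2 + 2\right)^{2} \cdot 8 = 4^{2} \cdot 8 = 16 \cdot 8 = 128$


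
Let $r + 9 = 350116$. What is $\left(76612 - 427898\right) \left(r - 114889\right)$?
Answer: $-82628790348$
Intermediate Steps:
$r = 350107$ ($r = -9 + 350116 = 350107$)
$\left(76612 - 427898\right) \left(r - 114889\right) = \left(76612 - 427898\right) \left(350107 - 114889\right) = \left(-351286\right) 235218 = -82628790348$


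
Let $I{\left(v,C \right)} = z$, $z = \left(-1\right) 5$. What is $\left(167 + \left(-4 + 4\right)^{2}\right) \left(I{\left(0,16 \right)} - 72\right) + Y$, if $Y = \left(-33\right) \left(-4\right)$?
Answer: $-12727$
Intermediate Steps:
$z = -5$
$I{\left(v,C \right)} = -5$
$Y = 132$
$\left(167 + \left(-4 + 4\right)^{2}\right) \left(I{\left(0,16 \right)} - 72\right) + Y = \left(167 + \left(-4 + 4\right)^{2}\right) \left(-5 - 72\right) + 132 = \left(167 + 0^{2}\right) \left(-77\right) + 132 = \left(167 + 0\right) \left(-77\right) + 132 = 167 \left(-77\right) + 132 = -12859 + 132 = -12727$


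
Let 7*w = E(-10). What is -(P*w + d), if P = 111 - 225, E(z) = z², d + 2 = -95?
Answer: 12079/7 ≈ 1725.6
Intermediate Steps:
d = -97 (d = -2 - 95 = -97)
w = 100/7 (w = (⅐)*(-10)² = (⅐)*100 = 100/7 ≈ 14.286)
P = -114
-(P*w + d) = -(-114*100/7 - 97) = -(-11400/7 - 97) = -1*(-12079/7) = 12079/7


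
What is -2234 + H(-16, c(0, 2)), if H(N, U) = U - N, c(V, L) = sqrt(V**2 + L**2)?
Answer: -2216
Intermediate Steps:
c(V, L) = sqrt(L**2 + V**2)
-2234 + H(-16, c(0, 2)) = -2234 + (sqrt(2**2 + 0**2) - 1*(-16)) = -2234 + (sqrt(4 + 0) + 16) = -2234 + (sqrt(4) + 16) = -2234 + (2 + 16) = -2234 + 18 = -2216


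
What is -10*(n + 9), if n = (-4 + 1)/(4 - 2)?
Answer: -75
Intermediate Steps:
n = -3/2 ≈ -1.5000
-10*(n + 9) = -10*(-3/2 + 9) = -10*15/2 = -75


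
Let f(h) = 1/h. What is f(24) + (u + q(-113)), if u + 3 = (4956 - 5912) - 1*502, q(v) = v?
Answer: -37775/24 ≈ -1574.0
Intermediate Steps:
u = -1461 (u = -3 + ((4956 - 5912) - 1*502) = -3 + (-956 - 502) = -3 - 1458 = -1461)
f(24) + (u + q(-113)) = 1/24 + (-1461 - 113) = 1/24 - 1574 = -37775/24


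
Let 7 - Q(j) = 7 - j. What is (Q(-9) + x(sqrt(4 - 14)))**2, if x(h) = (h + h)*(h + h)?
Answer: 2401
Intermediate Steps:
Q(j) = j (Q(j) = 7 - (7 - j) = 7 + (-7 + j) = j)
x(h) = 4*h**2 (x(h) = (2*h)*(2*h) = 4*h**2)
(Q(-9) + x(sqrt(4 - 14)))**2 = (-9 + 4*(sqrt(4 - 14))**2)**2 = (-9 + 4*(sqrt(-10))**2)**2 = (-9 + 4*(I*sqrt(10))**2)**2 = (-9 + 4*(-10))**2 = (-9 - 40)**2 = (-49)**2 = 2401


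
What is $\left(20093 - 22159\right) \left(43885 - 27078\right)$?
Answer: $-34723262$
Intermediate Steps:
$\left(20093 - 22159\right) \left(43885 - 27078\right) = - 2066 \left(43885 - 27078\right) = \left(-2066\right) 16807 = -34723262$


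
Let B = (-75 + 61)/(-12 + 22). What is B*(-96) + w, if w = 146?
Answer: 1402/5 ≈ 280.40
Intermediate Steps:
B = -7/5 (B = -14/10 = -14*⅒ = -7/5 ≈ -1.4000)
B*(-96) + w = -7/5*(-96) + 146 = 672/5 + 146 = 1402/5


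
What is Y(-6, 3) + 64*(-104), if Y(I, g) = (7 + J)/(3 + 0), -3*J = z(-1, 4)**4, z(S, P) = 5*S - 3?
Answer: -63979/9 ≈ -7108.8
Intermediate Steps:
z(S, P) = -3 + 5*S
J = -4096/3 (J = -(-3 + 5*(-1))**4/3 = -(-3 - 5)**4/3 = -1/3*(-8)**4 = -1/3*4096 = -4096/3 ≈ -1365.3)
Y(I, g) = -4075/9 (Y(I, g) = (7 - 4096/3)/(3 + 0) = -4075/3/3 = -4075/3*1/3 = -4075/9)
Y(-6, 3) + 64*(-104) = -4075/9 + 64*(-104) = -4075/9 - 6656 = -63979/9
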